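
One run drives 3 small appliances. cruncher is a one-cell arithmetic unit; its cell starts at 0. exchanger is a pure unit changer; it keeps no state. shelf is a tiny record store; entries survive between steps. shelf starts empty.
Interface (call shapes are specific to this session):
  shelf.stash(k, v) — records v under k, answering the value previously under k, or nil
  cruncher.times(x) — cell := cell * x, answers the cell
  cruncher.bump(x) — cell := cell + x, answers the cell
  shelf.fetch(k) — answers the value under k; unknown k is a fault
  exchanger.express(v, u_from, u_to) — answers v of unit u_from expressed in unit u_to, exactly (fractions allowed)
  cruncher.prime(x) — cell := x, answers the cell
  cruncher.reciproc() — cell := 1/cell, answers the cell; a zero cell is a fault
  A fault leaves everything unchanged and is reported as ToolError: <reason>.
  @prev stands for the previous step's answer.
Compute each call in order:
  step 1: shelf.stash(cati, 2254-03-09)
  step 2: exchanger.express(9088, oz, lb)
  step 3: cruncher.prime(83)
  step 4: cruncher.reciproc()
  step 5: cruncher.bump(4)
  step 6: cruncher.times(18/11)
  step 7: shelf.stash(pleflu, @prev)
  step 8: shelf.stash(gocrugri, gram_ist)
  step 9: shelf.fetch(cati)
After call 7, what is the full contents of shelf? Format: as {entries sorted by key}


==> stash(k=cati, v=2254-03-09)
<== nil
==> express(v=9088, u_from=oz, u_to=lb)
<== 568
==> prime(x=83)
<== 83
==> reciproc()
<== 1/83
==> bump(x=4)
<== 333/83
==> times(x=18/11)
<== 5994/913
==> stash(k=pleflu, v=@prev)
<== nil
==> stash(k=gocrugri, v=gram_ist)
<== nil
==> fetch(k=cati)
<== 2254-03-09

Answer: {cati=2254-03-09, pleflu=5994/913}


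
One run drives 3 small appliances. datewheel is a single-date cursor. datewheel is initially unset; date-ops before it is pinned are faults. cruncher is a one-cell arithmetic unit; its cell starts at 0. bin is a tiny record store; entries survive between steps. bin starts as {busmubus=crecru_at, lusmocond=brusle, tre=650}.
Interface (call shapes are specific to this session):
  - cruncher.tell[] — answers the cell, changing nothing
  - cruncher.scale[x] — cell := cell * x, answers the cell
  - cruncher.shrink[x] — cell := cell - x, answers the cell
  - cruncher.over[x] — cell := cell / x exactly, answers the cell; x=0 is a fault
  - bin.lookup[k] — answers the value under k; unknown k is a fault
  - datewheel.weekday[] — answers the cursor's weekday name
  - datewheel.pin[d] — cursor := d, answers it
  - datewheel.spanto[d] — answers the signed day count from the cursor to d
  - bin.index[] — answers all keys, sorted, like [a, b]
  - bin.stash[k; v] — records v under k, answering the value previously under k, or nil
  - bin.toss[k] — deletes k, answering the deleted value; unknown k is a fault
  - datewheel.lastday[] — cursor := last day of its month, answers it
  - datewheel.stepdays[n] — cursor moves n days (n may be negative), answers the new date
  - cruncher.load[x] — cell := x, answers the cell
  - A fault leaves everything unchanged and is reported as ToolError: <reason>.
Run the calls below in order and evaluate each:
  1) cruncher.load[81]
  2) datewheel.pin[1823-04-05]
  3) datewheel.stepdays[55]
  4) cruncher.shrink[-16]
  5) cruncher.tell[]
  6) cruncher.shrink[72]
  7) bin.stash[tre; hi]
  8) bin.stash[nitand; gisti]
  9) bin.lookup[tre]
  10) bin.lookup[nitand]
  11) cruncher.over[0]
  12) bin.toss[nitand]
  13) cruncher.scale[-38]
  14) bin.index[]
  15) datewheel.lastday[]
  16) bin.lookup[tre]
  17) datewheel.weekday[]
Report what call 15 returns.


Answer: 1823-05-31

Derivation:
% load(x=81) -> 81
% pin(d=1823-04-05) -> 1823-04-05
% stepdays(n=55) -> 1823-05-30
% shrink(x=-16) -> 97
% tell() -> 97
% shrink(x=72) -> 25
% stash(k=tre, v=hi) -> 650
% stash(k=nitand, v=gisti) -> nil
% lookup(k=tre) -> hi
% lookup(k=nitand) -> gisti
% over(x=0) -> ToolError: division by zero
% toss(k=nitand) -> gisti
% scale(x=-38) -> -950
% index() -> [busmubus, lusmocond, tre]
% lastday() -> 1823-05-31
% lookup(k=tre) -> hi
% weekday() -> Saturday


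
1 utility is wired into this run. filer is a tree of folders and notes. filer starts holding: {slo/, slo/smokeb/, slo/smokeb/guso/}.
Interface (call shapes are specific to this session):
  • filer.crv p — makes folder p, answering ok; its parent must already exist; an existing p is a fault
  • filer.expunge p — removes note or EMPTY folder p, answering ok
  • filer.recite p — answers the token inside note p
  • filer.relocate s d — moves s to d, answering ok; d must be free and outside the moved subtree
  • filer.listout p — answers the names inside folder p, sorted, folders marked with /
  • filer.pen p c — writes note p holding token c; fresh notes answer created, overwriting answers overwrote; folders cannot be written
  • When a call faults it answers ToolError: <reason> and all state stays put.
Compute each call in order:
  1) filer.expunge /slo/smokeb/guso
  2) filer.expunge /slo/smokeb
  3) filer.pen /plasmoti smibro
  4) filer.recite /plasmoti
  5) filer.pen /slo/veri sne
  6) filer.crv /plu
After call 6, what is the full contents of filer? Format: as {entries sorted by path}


Answer: {plasmoti=smibro, plu/, slo/, slo/veri=sne}

Derivation:
I use expunge(p→/slo/smokeb/guso), and observe ok.
I call expunge(p→/slo/smokeb), and see ok.
Next I call pen(p→/plasmoti, c→smibro), — result: created.
Calling recite(p→/plasmoti), — result: smibro.
I call pen(p→/slo/veri, c→sne), → created.
Calling crv(p→/plu), and see ok.


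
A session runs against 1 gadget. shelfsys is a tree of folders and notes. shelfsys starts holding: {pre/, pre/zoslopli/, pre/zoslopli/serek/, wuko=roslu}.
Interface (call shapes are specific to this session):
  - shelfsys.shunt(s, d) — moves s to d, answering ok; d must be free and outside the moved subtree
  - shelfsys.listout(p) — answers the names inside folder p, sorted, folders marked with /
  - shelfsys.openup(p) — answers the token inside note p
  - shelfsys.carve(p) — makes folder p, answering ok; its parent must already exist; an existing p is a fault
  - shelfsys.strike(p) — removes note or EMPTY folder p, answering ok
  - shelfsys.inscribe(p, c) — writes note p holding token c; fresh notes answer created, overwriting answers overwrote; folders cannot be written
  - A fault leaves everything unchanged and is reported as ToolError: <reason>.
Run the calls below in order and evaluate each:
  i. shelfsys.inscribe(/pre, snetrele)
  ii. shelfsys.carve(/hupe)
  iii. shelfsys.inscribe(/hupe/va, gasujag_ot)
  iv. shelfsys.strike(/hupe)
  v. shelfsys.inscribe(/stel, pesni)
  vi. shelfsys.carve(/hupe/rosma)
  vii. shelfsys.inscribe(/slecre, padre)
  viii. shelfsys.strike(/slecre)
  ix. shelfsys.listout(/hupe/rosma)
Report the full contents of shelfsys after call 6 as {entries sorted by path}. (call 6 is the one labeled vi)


Answer: {hupe/, hupe/rosma/, hupe/va=gasujag_ot, pre/, pre/zoslopli/, pre/zoslopli/serek/, stel=pesni, wuko=roslu}

Derivation:
Now I run shelfsys.inscribe(p: /pre, c: snetrele), and observe ToolError: is a directory.
I invoke shelfsys.carve(p: /hupe), which returns ok.
I try shelfsys.inscribe(p: /hupe/va, c: gasujag_ot), and observe created.
Next I call shelfsys.strike(p: /hupe), and observe ToolError: not empty.
Invoking shelfsys.inscribe(p: /stel, c: pesni), yielding created.
Now I run shelfsys.carve(p: /hupe/rosma), which returns ok.
I invoke shelfsys.inscribe(p: /slecre, c: padre), and see created.
Next I call shelfsys.strike(p: /slecre): ok.
Now I run shelfsys.listout(p: /hupe/rosma), — result: [].


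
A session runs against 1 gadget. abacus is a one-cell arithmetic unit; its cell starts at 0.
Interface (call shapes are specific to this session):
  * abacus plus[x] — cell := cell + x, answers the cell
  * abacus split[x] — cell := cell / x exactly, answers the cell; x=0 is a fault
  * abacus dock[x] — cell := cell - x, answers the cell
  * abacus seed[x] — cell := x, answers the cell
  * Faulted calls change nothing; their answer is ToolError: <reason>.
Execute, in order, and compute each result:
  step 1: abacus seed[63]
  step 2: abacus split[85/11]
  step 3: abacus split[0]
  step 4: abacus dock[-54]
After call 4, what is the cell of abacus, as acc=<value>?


>>> abacus seed 63
  63
>>> abacus split 85/11
  693/85
>>> abacus split 0
  ToolError: division by zero
>>> abacus dock -54
  5283/85

Answer: acc=5283/85


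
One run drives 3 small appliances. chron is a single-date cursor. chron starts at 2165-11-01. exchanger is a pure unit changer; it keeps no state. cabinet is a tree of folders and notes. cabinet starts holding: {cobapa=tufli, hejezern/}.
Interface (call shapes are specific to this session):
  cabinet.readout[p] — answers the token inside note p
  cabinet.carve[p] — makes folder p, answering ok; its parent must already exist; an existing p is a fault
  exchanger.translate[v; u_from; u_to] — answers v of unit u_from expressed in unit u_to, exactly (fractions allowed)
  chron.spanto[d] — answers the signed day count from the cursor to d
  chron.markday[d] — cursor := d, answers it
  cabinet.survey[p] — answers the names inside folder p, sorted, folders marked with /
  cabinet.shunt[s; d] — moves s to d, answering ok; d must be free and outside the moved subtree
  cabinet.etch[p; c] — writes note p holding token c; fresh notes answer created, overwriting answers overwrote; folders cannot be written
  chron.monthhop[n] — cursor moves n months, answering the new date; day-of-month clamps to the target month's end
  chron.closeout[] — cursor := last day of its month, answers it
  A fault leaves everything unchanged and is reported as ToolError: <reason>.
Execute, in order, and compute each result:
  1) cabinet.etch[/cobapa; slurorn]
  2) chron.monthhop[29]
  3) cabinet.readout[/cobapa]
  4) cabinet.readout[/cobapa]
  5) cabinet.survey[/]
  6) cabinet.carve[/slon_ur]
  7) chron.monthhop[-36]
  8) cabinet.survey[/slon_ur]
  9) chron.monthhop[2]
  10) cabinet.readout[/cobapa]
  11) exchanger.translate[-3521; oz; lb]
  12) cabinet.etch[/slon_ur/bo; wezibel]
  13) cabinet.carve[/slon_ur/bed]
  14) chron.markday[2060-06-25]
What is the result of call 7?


;; 1. cabinet.etch(p='/cobapa', c='slurorn') -> overwrote
;; 2. chron.monthhop(n='29') -> 2168-04-01
;; 3. cabinet.readout(p='/cobapa') -> slurorn
;; 4. cabinet.readout(p='/cobapa') -> slurorn
;; 5. cabinet.survey(p='/') -> [cobapa, hejezern/]
;; 6. cabinet.carve(p='/slon_ur') -> ok
;; 7. chron.monthhop(n='-36') -> 2165-04-01
;; 8. cabinet.survey(p='/slon_ur') -> []
;; 9. chron.monthhop(n='2') -> 2165-06-01
;; 10. cabinet.readout(p='/cobapa') -> slurorn
;; 11. exchanger.translate(v='-3521', u_from='oz', u_to='lb') -> -3521/16
;; 12. cabinet.etch(p='/slon_ur/bo', c='wezibel') -> created
;; 13. cabinet.carve(p='/slon_ur/bed') -> ok
;; 14. chron.markday(d='2060-06-25') -> 2060-06-25

Answer: 2165-04-01


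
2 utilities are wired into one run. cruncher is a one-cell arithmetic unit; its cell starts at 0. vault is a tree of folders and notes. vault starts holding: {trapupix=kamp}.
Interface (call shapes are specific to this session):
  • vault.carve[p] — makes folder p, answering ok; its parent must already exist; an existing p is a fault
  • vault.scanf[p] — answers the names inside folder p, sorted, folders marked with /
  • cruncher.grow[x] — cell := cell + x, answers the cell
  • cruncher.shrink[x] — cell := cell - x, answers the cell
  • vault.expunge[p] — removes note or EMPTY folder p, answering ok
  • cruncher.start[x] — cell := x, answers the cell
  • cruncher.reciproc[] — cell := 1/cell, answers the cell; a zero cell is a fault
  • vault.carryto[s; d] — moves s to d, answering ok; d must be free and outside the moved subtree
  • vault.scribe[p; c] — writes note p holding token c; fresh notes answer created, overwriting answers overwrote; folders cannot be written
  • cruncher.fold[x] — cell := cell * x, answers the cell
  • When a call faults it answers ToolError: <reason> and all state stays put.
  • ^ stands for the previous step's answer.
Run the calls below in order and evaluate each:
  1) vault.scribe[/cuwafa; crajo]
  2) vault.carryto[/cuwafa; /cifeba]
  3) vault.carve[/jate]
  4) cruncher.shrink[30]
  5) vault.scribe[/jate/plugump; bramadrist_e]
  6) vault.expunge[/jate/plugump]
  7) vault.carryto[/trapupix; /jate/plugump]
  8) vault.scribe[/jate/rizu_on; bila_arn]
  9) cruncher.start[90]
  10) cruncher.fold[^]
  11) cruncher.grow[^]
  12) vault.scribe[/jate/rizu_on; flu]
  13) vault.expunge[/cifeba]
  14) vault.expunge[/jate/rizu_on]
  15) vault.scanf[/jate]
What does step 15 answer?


Answer: [plugump]

Derivation:
==> scribe(p=/cuwafa, c=crajo)
<== created
==> carryto(s=/cuwafa, d=/cifeba)
<== ok
==> carve(p=/jate)
<== ok
==> shrink(x=30)
<== -30
==> scribe(p=/jate/plugump, c=bramadrist_e)
<== created
==> expunge(p=/jate/plugump)
<== ok
==> carryto(s=/trapupix, d=/jate/plugump)
<== ok
==> scribe(p=/jate/rizu_on, c=bila_arn)
<== created
==> start(x=90)
<== 90
==> fold(x=^)
<== 8100
==> grow(x=^)
<== 16200
==> scribe(p=/jate/rizu_on, c=flu)
<== overwrote
==> expunge(p=/cifeba)
<== ok
==> expunge(p=/jate/rizu_on)
<== ok
==> scanf(p=/jate)
<== [plugump]


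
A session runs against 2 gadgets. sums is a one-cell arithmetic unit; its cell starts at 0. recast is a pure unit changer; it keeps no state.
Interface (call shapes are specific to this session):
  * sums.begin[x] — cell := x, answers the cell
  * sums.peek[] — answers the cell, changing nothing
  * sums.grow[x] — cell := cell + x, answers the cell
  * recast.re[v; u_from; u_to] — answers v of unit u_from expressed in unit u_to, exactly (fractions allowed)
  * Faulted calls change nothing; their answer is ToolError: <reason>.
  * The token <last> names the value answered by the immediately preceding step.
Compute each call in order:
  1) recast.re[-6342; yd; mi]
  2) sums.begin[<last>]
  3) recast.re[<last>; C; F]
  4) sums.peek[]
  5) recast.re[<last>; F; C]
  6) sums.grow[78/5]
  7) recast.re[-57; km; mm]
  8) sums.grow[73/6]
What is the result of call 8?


// recast.re(v=-6342, u_from=yd, u_to=mi) ~> -3171/880
// sums.begin(x=<last>) ~> -3171/880
// recast.re(v=<last>, u_from=C, u_to=F) ~> 112261/4400
// sums.peek() ~> -3171/880
// recast.re(v=<last>, u_from=F, u_to=C) ~> -31331/1584
// sums.grow(x=78/5) ~> 10557/880
// recast.re(v=-57, u_from=km, u_to=mm) ~> -57000000
// sums.grow(x=73/6) ~> 63791/2640

Answer: 63791/2640


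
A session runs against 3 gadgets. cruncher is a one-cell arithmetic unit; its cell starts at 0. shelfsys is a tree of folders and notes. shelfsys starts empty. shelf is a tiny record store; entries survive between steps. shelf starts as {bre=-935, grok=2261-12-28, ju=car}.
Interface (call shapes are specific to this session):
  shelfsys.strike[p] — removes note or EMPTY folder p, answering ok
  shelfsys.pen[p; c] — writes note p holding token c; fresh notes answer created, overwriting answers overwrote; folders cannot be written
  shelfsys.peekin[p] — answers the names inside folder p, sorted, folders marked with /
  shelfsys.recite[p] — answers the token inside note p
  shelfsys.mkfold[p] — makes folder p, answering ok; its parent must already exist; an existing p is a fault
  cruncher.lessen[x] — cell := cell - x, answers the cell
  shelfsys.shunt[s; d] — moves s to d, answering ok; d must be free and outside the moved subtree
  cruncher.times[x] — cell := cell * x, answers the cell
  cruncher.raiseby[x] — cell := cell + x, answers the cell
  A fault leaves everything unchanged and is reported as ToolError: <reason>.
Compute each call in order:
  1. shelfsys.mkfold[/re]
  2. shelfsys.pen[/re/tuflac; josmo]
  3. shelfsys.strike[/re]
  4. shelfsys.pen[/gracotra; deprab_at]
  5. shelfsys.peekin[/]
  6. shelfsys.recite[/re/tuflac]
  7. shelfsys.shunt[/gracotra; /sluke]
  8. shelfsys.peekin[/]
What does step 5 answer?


[in] shelfsys.mkfold p: /re
= ok
[in] shelfsys.pen p: /re/tuflac c: josmo
= created
[in] shelfsys.strike p: /re
= ToolError: not empty
[in] shelfsys.pen p: /gracotra c: deprab_at
= created
[in] shelfsys.peekin p: /
= [gracotra, re/]
[in] shelfsys.recite p: /re/tuflac
= josmo
[in] shelfsys.shunt s: /gracotra d: /sluke
= ok
[in] shelfsys.peekin p: /
= [re/, sluke]

Answer: [gracotra, re/]


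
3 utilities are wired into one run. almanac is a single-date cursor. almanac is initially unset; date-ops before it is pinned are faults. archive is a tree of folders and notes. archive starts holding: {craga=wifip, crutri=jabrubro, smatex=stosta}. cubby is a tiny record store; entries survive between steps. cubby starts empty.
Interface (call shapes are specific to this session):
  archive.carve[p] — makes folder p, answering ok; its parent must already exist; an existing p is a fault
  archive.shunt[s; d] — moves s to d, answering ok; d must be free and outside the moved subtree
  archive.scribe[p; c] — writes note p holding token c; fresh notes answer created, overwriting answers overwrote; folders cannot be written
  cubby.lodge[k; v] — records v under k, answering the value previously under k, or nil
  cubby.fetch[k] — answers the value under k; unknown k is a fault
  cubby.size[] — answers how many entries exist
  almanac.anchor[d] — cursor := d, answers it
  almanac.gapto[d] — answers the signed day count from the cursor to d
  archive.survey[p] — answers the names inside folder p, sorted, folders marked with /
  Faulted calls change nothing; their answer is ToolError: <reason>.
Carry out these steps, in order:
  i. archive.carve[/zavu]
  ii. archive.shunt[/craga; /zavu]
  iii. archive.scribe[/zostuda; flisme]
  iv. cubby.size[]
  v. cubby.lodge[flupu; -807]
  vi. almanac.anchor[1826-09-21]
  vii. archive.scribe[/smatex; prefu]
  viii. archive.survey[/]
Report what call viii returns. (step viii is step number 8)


Answer: [craga, crutri, smatex, zavu/, zostuda]

Derivation:
I try carve using p→/zavu, which returns ok.
Now I run shunt using s→/craga, d→/zavu, and get ToolError: exists.
Calling scribe using p→/zostuda, c→flisme, giving created.
Invoking size(), and get 0.
Using lodge using k→flupu, v→-807, which returns nil.
I try anchor using d→1826-09-21, giving 1826-09-21.
I call scribe using p→/smatex, c→prefu, and get overwrote.
I use survey using p→/, yielding [craga, crutri, smatex, zavu/, zostuda].


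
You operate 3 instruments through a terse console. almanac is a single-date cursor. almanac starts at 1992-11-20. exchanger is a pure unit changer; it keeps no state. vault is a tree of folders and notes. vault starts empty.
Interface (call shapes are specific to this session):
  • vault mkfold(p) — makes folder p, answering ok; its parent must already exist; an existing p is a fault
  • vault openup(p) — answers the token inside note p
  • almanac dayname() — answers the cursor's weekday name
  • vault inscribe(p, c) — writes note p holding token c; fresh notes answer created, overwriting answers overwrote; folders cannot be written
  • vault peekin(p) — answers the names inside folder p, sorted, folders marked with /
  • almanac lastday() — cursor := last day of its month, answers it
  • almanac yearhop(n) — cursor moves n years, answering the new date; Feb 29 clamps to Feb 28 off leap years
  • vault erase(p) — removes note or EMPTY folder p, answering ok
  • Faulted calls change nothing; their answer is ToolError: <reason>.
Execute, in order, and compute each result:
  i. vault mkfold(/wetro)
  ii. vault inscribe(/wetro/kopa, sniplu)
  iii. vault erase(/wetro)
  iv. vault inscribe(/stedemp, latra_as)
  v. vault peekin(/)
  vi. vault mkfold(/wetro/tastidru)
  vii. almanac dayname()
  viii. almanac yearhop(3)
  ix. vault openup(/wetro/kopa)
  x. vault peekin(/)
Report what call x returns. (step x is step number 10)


Answer: [stedemp, wetro/]

Derivation:
→ vault mkfold(p='/wetro')
← ok
→ vault inscribe(p='/wetro/kopa', c='sniplu')
← created
→ vault erase(p='/wetro')
← ToolError: not empty
→ vault inscribe(p='/stedemp', c='latra_as')
← created
→ vault peekin(p='/')
← [stedemp, wetro/]
→ vault mkfold(p='/wetro/tastidru')
← ok
→ almanac dayname()
← Friday
→ almanac yearhop(n='3')
← 1995-11-20
→ vault openup(p='/wetro/kopa')
← sniplu
→ vault peekin(p='/')
← [stedemp, wetro/]


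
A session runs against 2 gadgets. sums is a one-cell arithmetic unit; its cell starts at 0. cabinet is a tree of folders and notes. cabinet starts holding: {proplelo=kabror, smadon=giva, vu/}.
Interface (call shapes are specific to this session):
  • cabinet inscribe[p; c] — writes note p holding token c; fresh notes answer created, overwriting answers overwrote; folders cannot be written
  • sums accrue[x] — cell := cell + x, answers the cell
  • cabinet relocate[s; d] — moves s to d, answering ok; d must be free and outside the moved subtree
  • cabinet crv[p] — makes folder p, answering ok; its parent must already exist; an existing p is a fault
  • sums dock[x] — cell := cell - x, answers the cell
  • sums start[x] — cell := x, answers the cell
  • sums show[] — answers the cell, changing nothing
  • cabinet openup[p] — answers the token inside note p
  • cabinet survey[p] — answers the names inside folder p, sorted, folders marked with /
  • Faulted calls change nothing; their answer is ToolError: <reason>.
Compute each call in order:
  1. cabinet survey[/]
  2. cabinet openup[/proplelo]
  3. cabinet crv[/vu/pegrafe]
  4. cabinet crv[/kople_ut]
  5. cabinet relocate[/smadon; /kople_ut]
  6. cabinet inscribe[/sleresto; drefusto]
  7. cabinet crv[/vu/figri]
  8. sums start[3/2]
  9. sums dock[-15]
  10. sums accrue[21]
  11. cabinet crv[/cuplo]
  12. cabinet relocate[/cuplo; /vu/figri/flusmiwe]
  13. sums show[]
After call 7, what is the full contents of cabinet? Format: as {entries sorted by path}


I try cabinet survey on p: /, which returns [proplelo, smadon, vu/].
Invoking cabinet openup on p: /proplelo: kabror.
Then cabinet crv on p: /vu/pegrafe, — result: ok.
Invoking cabinet crv on p: /kople_ut, and observe ok.
I use cabinet relocate on s: /smadon, d: /kople_ut, and see ToolError: exists.
Using cabinet inscribe on p: /sleresto, c: drefusto, giving created.
Then cabinet crv on p: /vu/figri, and get ok.
Calling sums start on x: 3/2, and observe 3/2.
I use sums dock on x: -15, and see 33/2.
Invoking sums accrue on x: 21, and get 75/2.
I run cabinet crv on p: /cuplo, and observe ok.
I run cabinet relocate on s: /cuplo, d: /vu/figri/flusmiwe, and get ok.
I run sums show(), → 75/2.

Answer: {kople_ut/, proplelo=kabror, sleresto=drefusto, smadon=giva, vu/, vu/figri/, vu/pegrafe/}


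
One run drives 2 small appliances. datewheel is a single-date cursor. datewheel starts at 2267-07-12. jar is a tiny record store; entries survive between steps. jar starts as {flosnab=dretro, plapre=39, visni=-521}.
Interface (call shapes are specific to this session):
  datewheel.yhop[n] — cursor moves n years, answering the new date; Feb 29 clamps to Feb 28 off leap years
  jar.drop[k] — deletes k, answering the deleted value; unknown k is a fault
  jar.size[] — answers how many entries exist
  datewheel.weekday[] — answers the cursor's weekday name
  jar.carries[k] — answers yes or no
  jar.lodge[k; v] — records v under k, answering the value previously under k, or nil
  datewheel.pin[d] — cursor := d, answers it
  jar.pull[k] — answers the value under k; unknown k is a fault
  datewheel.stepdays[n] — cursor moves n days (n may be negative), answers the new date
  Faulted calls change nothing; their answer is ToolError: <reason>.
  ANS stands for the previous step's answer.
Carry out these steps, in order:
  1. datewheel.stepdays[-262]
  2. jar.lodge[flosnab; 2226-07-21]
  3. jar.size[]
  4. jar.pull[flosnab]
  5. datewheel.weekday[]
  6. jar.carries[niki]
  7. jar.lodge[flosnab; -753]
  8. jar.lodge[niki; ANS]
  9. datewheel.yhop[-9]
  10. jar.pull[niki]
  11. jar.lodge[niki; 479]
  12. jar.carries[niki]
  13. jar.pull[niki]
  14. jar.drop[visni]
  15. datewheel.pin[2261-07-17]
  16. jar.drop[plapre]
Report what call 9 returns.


Do: datewheel.stepdays[n='-262']
See: 2266-10-23
Do: jar.lodge[k='flosnab'; v='2226-07-21']
See: dretro
Do: jar.size[]
See: 3
Do: jar.pull[k='flosnab']
See: 2226-07-21
Do: datewheel.weekday[]
See: Tuesday
Do: jar.carries[k='niki']
See: no
Do: jar.lodge[k='flosnab'; v='-753']
See: 2226-07-21
Do: jar.lodge[k='niki'; v='ANS']
See: nil
Do: datewheel.yhop[n='-9']
See: 2257-10-23
Do: jar.pull[k='niki']
See: 2226-07-21
Do: jar.lodge[k='niki'; v='479']
See: 2226-07-21
Do: jar.carries[k='niki']
See: yes
Do: jar.pull[k='niki']
See: 479
Do: jar.drop[k='visni']
See: -521
Do: datewheel.pin[d='2261-07-17']
See: 2261-07-17
Do: jar.drop[k='plapre']
See: 39

Answer: 2257-10-23


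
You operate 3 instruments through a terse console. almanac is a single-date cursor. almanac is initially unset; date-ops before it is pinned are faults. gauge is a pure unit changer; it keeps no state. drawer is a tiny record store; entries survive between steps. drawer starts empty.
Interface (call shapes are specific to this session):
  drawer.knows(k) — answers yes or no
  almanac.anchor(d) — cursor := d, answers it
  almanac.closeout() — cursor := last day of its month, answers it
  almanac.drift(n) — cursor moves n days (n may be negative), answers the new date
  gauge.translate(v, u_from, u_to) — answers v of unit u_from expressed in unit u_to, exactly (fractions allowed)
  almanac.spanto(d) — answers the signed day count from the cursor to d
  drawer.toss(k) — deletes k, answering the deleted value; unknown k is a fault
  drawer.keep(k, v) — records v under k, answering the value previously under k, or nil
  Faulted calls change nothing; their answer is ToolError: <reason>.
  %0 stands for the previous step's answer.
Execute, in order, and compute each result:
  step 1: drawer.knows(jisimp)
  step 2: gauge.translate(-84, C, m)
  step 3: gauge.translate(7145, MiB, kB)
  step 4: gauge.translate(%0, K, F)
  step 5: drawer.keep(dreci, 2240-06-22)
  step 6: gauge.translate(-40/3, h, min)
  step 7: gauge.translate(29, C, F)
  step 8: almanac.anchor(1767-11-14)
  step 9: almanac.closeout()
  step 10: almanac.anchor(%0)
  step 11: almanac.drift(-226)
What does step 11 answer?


Next I call drawer.knows passing k: jisimp: no.
Using gauge.translate passing v: -84, u_from: C, u_to: m: ToolError: incompatible units.
I run gauge.translate passing v: 7145, u_from: MiB, u_to: kB, — result: 187301888/25.
I use gauge.translate passing v: %0, u_from: K, u_to: F, and see 6742638133/500.
I run drawer.keep passing k: dreci, v: 2240-06-22, yielding nil.
Next I call gauge.translate passing v: -40/3, u_from: h, u_to: min, — result: -800.
Next I call gauge.translate passing v: 29, u_from: C, u_to: F, giving 421/5.
Next I call almanac.anchor passing d: 1767-11-14, which returns 1767-11-14.
I use almanac.closeout, which returns 1767-11-30.
Now I run almanac.anchor passing d: %0, and get 1767-11-30.
I invoke almanac.drift passing n: -226, — result: 1767-04-18.

Answer: 1767-04-18


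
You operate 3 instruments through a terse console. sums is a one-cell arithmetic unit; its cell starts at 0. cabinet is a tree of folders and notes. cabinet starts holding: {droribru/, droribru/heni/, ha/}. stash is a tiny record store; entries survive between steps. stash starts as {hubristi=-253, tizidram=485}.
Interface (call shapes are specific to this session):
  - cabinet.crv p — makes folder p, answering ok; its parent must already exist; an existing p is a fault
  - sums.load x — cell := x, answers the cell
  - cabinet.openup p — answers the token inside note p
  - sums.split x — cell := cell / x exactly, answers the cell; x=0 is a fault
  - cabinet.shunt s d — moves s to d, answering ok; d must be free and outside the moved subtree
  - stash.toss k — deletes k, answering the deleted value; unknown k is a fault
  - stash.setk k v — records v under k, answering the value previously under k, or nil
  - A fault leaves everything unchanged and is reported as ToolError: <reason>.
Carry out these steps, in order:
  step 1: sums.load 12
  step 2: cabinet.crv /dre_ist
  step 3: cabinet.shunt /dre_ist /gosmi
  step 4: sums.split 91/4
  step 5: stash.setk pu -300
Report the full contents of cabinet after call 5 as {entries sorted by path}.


Answer: {droribru/, droribru/heni/, gosmi/, ha/}

Derivation:
Do: sums.load[x=12]
See: 12
Do: cabinet.crv[p=/dre_ist]
See: ok
Do: cabinet.shunt[s=/dre_ist; d=/gosmi]
See: ok
Do: sums.split[x=91/4]
See: 48/91
Do: stash.setk[k=pu; v=-300]
See: nil


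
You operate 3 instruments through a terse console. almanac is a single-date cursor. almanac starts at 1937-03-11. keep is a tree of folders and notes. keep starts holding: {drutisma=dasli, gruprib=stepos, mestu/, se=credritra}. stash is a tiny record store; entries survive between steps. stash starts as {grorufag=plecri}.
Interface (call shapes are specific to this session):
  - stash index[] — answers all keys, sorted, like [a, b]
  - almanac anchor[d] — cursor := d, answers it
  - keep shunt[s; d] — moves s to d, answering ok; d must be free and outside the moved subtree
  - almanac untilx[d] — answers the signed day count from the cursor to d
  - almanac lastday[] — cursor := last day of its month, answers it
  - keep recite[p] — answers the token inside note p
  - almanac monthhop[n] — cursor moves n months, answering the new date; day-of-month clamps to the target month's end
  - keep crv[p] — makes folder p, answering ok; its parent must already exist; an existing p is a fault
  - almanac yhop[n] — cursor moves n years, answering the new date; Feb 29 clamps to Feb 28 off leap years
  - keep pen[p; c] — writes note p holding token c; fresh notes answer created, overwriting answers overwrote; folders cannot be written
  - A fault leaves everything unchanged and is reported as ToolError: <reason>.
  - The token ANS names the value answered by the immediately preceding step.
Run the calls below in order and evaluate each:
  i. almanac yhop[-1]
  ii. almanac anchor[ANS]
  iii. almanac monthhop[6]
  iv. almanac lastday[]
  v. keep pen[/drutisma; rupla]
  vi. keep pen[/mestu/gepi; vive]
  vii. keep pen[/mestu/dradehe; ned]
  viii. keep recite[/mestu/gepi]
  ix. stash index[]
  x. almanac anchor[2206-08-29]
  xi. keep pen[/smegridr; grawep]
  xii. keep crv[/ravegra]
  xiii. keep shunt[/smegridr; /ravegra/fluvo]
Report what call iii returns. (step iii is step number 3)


I try almanac yhop passing n: -1, and see 1936-03-11.
Using almanac anchor passing d: ANS, and see 1936-03-11.
Now I run almanac monthhop passing n: 6, — result: 1936-09-11.
I try almanac lastday, giving 1936-09-30.
I use keep pen passing p: /drutisma, c: rupla, and observe overwrote.
Then keep pen passing p: /mestu/gepi, c: vive, and observe created.
I invoke keep pen passing p: /mestu/dradehe, c: ned: created.
I use keep recite passing p: /mestu/gepi, and observe vive.
Now I run stash index(), yielding [grorufag].
Using almanac anchor passing d: 2206-08-29, — result: 2206-08-29.
Invoking keep pen passing p: /smegridr, c: grawep: created.
I invoke keep crv passing p: /ravegra, → ok.
I try keep shunt passing s: /smegridr, d: /ravegra/fluvo, and see ok.

Answer: 1936-09-11


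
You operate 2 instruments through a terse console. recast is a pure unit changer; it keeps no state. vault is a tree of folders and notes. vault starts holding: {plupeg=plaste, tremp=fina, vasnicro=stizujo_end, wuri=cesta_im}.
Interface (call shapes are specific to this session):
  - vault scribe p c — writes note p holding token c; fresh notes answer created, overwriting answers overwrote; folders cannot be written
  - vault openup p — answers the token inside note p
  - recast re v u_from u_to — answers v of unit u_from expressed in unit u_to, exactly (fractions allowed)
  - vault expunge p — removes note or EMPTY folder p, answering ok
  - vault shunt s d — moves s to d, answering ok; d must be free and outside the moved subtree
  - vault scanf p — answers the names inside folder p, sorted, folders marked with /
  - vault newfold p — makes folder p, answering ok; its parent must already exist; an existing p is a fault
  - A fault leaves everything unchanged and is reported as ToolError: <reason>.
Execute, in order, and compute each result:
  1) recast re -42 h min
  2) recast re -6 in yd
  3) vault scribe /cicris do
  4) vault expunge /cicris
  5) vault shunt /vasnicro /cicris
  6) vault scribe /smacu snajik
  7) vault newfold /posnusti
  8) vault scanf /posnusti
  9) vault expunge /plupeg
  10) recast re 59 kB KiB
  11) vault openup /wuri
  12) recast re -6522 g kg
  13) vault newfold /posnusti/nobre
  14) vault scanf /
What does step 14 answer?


Answer: [cicris, posnusti/, smacu, tremp, wuri]

Derivation:
;; recast re(v→-42, u_from→h, u_to→min) ~> -2520
;; recast re(v→-6, u_from→in, u_to→yd) ~> -1/6
;; vault scribe(p→/cicris, c→do) ~> created
;; vault expunge(p→/cicris) ~> ok
;; vault shunt(s→/vasnicro, d→/cicris) ~> ok
;; vault scribe(p→/smacu, c→snajik) ~> created
;; vault newfold(p→/posnusti) ~> ok
;; vault scanf(p→/posnusti) ~> []
;; vault expunge(p→/plupeg) ~> ok
;; recast re(v→59, u_from→kB, u_to→KiB) ~> 7375/128
;; vault openup(p→/wuri) ~> cesta_im
;; recast re(v→-6522, u_from→g, u_to→kg) ~> -3261/500
;; vault newfold(p→/posnusti/nobre) ~> ok
;; vault scanf(p→/) ~> [cicris, posnusti/, smacu, tremp, wuri]


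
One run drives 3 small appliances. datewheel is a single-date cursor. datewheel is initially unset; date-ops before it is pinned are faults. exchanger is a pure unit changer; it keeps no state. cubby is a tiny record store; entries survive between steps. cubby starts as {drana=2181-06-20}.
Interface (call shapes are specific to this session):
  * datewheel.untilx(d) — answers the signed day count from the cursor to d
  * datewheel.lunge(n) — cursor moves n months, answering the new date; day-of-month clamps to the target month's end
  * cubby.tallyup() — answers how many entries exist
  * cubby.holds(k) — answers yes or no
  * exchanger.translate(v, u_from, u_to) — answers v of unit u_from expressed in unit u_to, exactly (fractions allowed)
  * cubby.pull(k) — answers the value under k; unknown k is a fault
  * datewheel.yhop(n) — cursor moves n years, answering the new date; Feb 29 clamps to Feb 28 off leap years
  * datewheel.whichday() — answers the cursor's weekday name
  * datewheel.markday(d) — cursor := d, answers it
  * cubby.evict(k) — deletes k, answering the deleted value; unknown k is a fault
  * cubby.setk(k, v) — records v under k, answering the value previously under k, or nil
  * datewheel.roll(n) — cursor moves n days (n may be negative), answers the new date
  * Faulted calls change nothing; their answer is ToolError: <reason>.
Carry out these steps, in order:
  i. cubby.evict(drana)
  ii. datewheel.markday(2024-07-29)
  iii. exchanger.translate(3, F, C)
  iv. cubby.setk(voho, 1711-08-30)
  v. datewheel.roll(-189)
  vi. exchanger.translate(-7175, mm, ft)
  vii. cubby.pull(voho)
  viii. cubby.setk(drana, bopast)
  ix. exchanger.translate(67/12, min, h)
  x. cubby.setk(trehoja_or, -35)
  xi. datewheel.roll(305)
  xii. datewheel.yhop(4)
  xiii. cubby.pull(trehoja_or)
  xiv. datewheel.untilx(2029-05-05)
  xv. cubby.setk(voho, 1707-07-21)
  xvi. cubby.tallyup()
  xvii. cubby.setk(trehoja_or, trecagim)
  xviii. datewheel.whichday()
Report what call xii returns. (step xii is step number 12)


Answer: 2028-11-22

Derivation:
! cubby.evict(k='drana') => 2181-06-20
! datewheel.markday(d='2024-07-29') => 2024-07-29
! exchanger.translate(v='3', u_from='F', u_to='C') => -145/9
! cubby.setk(k='voho', v='1711-08-30') => nil
! datewheel.roll(n='-189') => 2024-01-22
! exchanger.translate(v='-7175', u_from='mm', u_to='ft') => -35875/1524
! cubby.pull(k='voho') => 1711-08-30
! cubby.setk(k='drana', v='bopast') => nil
! exchanger.translate(v='67/12', u_from='min', u_to='h') => 67/720
! cubby.setk(k='trehoja_or', v='-35') => nil
! datewheel.roll(n='305') => 2024-11-22
! datewheel.yhop(n='4') => 2028-11-22
! cubby.pull(k='trehoja_or') => -35
! datewheel.untilx(d='2029-05-05') => 164
! cubby.setk(k='voho', v='1707-07-21') => 1711-08-30
! cubby.tallyup() => 3
! cubby.setk(k='trehoja_or', v='trecagim') => -35
! datewheel.whichday() => Wednesday


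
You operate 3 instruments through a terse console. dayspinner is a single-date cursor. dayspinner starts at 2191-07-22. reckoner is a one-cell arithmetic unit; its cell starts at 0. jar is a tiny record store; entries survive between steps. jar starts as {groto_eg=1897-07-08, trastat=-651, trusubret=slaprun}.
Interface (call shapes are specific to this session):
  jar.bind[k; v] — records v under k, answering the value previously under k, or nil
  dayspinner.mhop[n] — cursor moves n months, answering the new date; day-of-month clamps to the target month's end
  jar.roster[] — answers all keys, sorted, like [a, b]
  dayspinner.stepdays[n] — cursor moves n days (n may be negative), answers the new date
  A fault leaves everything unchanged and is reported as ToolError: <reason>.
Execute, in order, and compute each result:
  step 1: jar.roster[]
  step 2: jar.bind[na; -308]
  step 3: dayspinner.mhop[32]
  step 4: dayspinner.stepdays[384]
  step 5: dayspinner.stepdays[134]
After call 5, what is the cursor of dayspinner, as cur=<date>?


Answer: cur=2195-08-22

Derivation:
> jar.roster
:: [groto_eg, trastat, trusubret]
> jar.bind na -308
:: nil
> dayspinner.mhop 32
:: 2194-03-22
> dayspinner.stepdays 384
:: 2195-04-10
> dayspinner.stepdays 134
:: 2195-08-22


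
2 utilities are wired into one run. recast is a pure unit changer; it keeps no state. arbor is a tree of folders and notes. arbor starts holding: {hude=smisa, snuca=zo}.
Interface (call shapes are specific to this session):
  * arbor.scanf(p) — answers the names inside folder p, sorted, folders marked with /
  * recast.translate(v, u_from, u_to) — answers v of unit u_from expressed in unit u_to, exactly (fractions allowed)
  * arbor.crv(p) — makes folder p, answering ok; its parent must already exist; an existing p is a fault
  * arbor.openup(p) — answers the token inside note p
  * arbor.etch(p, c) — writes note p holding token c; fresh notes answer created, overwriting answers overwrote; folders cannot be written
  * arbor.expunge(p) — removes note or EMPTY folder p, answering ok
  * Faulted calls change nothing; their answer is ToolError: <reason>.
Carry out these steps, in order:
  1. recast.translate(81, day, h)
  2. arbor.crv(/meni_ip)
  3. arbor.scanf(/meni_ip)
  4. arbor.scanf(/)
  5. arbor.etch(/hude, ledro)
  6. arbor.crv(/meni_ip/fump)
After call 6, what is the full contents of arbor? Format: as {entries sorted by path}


> recast.translate v: 81 u_from: day u_to: h
= 1944
> arbor.crv p: /meni_ip
= ok
> arbor.scanf p: /meni_ip
= []
> arbor.scanf p: /
= [hude, meni_ip/, snuca]
> arbor.etch p: /hude c: ledro
= overwrote
> arbor.crv p: /meni_ip/fump
= ok

Answer: {hude=ledro, meni_ip/, meni_ip/fump/, snuca=zo}


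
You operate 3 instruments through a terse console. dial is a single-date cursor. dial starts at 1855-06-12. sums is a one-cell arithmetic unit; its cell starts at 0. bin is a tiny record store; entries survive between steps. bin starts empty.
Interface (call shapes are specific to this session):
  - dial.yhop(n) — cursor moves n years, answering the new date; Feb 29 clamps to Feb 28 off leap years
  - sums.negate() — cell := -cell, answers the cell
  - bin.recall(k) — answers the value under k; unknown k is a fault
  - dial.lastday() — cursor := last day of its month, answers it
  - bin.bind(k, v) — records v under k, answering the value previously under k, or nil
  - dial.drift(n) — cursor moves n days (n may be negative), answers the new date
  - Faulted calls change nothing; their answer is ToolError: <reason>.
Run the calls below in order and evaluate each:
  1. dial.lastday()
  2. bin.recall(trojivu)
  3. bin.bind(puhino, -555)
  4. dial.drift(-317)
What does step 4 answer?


Answer: 1854-08-17

Derivation:
~$ lastday
  1855-06-30
~$ recall k: trojivu
  ToolError: no such key trojivu
~$ bind k: puhino v: -555
  nil
~$ drift n: -317
  1854-08-17
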